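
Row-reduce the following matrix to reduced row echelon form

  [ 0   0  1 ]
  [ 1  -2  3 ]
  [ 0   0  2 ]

[[1, -2, 0], [0, 0, 1], [0, 0, 0]]

Swap ρ1 and ρ2.
  [ 1  -2  3 ]
  [ 0   0  1 ]
  [ 0   0  2 ]
Subtract 2 times ρ2 from ρ3.
  [ 1  -2  3 ]
  [ 0   0  1 ]
  [ 0   0  0 ]
Subtract 3 times ρ2 from ρ1.
  [ 1  -2  0 ]
  [ 0   0  1 ]
  [ 0   0  0 ]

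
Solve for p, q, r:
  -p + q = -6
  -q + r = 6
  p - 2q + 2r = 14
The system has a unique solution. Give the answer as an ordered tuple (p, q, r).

(2, -4, 2)

Form the augmented matrix and row-reduce:
  [ -1   1  0  |  -6 ]
  [  0  -1  1  |   6 ]
  [  1  -2  2  |  14 ]
Multiply ρ1 by -1.
  [ 1  -1  0  |   6 ]
  [ 0  -1  1  |   6 ]
  [ 1  -2  2  |  14 ]
Subtract ρ1 from ρ3.
  [ 1  -1  0  |  6 ]
  [ 0  -1  1  |  6 ]
  [ 0  -1  2  |  8 ]
Multiply ρ2 by -1.
  [ 1  -1   0  |   6 ]
  [ 0   1  -1  |  -6 ]
  [ 0  -1   2  |   8 ]
Add ρ2 to ρ3.
  [ 1  -1   0  |   6 ]
  [ 0   1  -1  |  -6 ]
  [ 0   0   1  |   2 ]
Add ρ3 to ρ2.
  [ 1  -1  0  |   6 ]
  [ 0   1  0  |  -4 ]
  [ 0   0  1  |   2 ]
Add ρ2 to ρ1.
  [ 1  0  0  |   2 ]
  [ 0  1  0  |  -4 ]
  [ 0  0  1  |   2 ]
Reading off the last column: p = 2, q = -4, r = 2.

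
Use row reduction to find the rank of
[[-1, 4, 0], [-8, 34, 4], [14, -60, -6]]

rank = 3

R1 := -1·R1
  [  1   -4   0 ]
  [ -8   34   4 ]
  [ 14  -60  -6 ]
R2 := R2 + 8·R1
  [  1   -4   0 ]
  [  0    2   4 ]
  [ 14  -60  -6 ]
R3 := R3 − 14·R1
  [ 1  -4   0 ]
  [ 0   2   4 ]
  [ 0  -4  -6 ]
R2 := 1/2·R2
  [ 1  -4   0 ]
  [ 0   1   2 ]
  [ 0  -4  -6 ]
R3 := R3 + 4·R2
  [ 1  -4  0 ]
  [ 0   1  2 ]
  [ 0   0  2 ]
R3 := 1/2·R3
  [ 1  -4  0 ]
  [ 0   1  2 ]
  [ 0   0  1 ]
R2 := R2 − 2·R3
  [ 1  -4  0 ]
  [ 0   1  0 ]
  [ 0   0  1 ]
R1 := R1 + 4·R2
  [ 1  0  0 ]
  [ 0  1  0 ]
  [ 0  0  1 ]
The reduced form has 3 nonzero rows.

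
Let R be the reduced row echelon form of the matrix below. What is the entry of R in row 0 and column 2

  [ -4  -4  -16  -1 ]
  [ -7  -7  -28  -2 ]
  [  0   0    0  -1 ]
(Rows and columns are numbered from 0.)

4

R1 := -1/4·R1
  [  1   1    4  1/4 ]
  [ -7  -7  -28   -2 ]
  [  0   0    0   -1 ]
R2 := R2 + 7·R1
  [ 1  1  4   1/4 ]
  [ 0  0  0  -1/4 ]
  [ 0  0  0    -1 ]
R2 := -4·R2
  [ 1  1  4  1/4 ]
  [ 0  0  0    1 ]
  [ 0  0  0   -1 ]
R3 := R3 + R2
  [ 1  1  4  1/4 ]
  [ 0  0  0    1 ]
  [ 0  0  0    0 ]
R1 := R1 − 1/4·R2
  [ 1  1  4  0 ]
  [ 0  0  0  1 ]
  [ 0  0  0  0 ]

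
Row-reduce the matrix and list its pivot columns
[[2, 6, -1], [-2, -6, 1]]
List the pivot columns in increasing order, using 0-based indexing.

r1 := 1/2·r1
r2 := r2 + 2·r1
Pivot columns are the columns containing a leading 1.

0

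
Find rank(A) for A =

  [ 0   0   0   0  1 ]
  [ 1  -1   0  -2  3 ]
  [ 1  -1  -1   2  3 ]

R1 <=> R2
  [ 1  -1   0  -2  3 ]
  [ 0   0   0   0  1 ]
  [ 1  -1  -1   2  3 ]
R3 -> R3 − R1
  [ 1  -1   0  -2  3 ]
  [ 0   0   0   0  1 ]
  [ 0   0  -1   4  0 ]
R2 <=> R3
  [ 1  -1   0  -2  3 ]
  [ 0   0  -1   4  0 ]
  [ 0   0   0   0  1 ]
R2 -> -1·R2
  [ 1  -1  0  -2  3 ]
  [ 0   0  1  -4  0 ]
  [ 0   0  0   0  1 ]
R1 -> R1 − 3·R3
  [ 1  -1  0  -2  0 ]
  [ 0   0  1  -4  0 ]
  [ 0   0  0   0  1 ]
The reduced form has 3 nonzero rows.

rank = 3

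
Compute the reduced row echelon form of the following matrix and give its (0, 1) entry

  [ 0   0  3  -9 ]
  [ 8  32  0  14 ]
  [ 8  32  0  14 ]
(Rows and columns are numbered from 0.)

4

R1 <-> R2
  [ 8  32  0  14 ]
  [ 0   0  3  -9 ]
  [ 8  32  0  14 ]
R1 → 1/8·R1
  [ 1   4  0  7/4 ]
  [ 0   0  3   -9 ]
  [ 8  32  0   14 ]
R3 → R3 − 8·R1
  [ 1  4  0  7/4 ]
  [ 0  0  3   -9 ]
  [ 0  0  0    0 ]
R2 → 1/3·R2
  [ 1  4  0  7/4 ]
  [ 0  0  1   -3 ]
  [ 0  0  0    0 ]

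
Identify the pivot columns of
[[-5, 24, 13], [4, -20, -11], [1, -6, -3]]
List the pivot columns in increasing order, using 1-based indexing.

ρ1 := -1/5·ρ1
ρ2 := ρ2 − 4·ρ1
ρ3 := ρ3 − ρ1
ρ2 := -5/4·ρ2
ρ3 := ρ3 + 6/5·ρ2
ρ3 := 2·ρ3
ρ2 := ρ2 − 3/4·ρ3
ρ1 := ρ1 + 13/5·ρ3
ρ1 := ρ1 + 24/5·ρ2
Pivot columns are the columns containing a leading 1.

1, 2, 3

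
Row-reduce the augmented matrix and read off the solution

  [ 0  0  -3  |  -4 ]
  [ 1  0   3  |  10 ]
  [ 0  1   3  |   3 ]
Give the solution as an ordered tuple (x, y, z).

ρ1 <-> ρ2
ρ2 <-> ρ3
ρ3 := -1/3·ρ3
ρ2 := ρ2 − 3·ρ3
ρ1 := ρ1 − 3·ρ3
Reading off the last column: x = 6, y = -1, z = 4/3.

(6, -1, 4/3)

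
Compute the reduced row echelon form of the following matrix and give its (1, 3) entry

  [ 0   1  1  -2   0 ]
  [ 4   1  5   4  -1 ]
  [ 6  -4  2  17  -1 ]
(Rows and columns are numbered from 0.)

-2

R1 ↔ R2
  [ 4   1  5   4  -1 ]
  [ 0   1  1  -2   0 ]
  [ 6  -4  2  17  -1 ]
R1 ← 1/4·R1
  [ 1  1/4  5/4   1  -1/4 ]
  [ 0    1    1  -2     0 ]
  [ 6   -4    2  17    -1 ]
R3 ← R3 − 6·R1
  [ 1    1/4    5/4   1  -1/4 ]
  [ 0      1      1  -2     0 ]
  [ 0  -11/2  -11/2  11   1/2 ]
R3 ← R3 + 11/2·R2
  [ 1  1/4  5/4   1  -1/4 ]
  [ 0    1    1  -2     0 ]
  [ 0    0    0   0   1/2 ]
R3 ← 2·R3
  [ 1  1/4  5/4   1  -1/4 ]
  [ 0    1    1  -2     0 ]
  [ 0    0    0   0     1 ]
R1 ← R1 + 1/4·R3
  [ 1  1/4  5/4   1  0 ]
  [ 0    1    1  -2  0 ]
  [ 0    0    0   0  1 ]
R1 ← R1 − 1/4·R2
  [ 1  0  1  3/2  0 ]
  [ 0  1  1   -2  0 ]
  [ 0  0  0    0  1 ]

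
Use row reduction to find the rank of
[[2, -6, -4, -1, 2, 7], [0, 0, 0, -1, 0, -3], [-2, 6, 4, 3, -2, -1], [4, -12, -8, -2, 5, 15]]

rank = 3

r1 ← 1/2·r1
  [  1   -3  -2  -1/2   1  7/2 ]
  [  0    0   0    -1   0   -3 ]
  [ -2    6   4     3  -2   -1 ]
  [  4  -12  -8    -2   5   15 ]
r3 ← r3 + 2·r1
  [ 1   -3  -2  -1/2  1  7/2 ]
  [ 0    0   0    -1  0   -3 ]
  [ 0    0   0     2  0    6 ]
  [ 4  -12  -8    -2  5   15 ]
r4 ← r4 − 4·r1
  [ 1  -3  -2  -1/2  1  7/2 ]
  [ 0   0   0    -1  0   -3 ]
  [ 0   0   0     2  0    6 ]
  [ 0   0   0     0  1    1 ]
r2 ← -1·r2
  [ 1  -3  -2  -1/2  1  7/2 ]
  [ 0   0   0     1  0    3 ]
  [ 0   0   0     2  0    6 ]
  [ 0   0   0     0  1    1 ]
r3 ← r3 − 2·r2
  [ 1  -3  -2  -1/2  1  7/2 ]
  [ 0   0   0     1  0    3 ]
  [ 0   0   0     0  0    0 ]
  [ 0   0   0     0  1    1 ]
r3 <=> r4
  [ 1  -3  -2  -1/2  1  7/2 ]
  [ 0   0   0     1  0    3 ]
  [ 0   0   0     0  1    1 ]
  [ 0   0   0     0  0    0 ]
r1 ← r1 − r3
  [ 1  -3  -2  -1/2  0  5/2 ]
  [ 0   0   0     1  0    3 ]
  [ 0   0   0     0  1    1 ]
  [ 0   0   0     0  0    0 ]
r1 ← r1 + 1/2·r2
  [ 1  -3  -2  0  0  4 ]
  [ 0   0   0  1  0  3 ]
  [ 0   0   0  0  1  1 ]
  [ 0   0   0  0  0  0 ]
The reduced form has 3 nonzero rows.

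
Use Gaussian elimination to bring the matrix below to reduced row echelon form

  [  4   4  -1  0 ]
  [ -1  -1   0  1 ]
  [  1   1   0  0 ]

[[1, 1, 0, 0], [0, 0, 1, 0], [0, 0, 0, 1]]

ρ1 → 1/4·ρ1
ρ2 → ρ2 + ρ1
ρ3 → ρ3 − ρ1
ρ2 → -4·ρ2
ρ3 → ρ3 − 1/4·ρ2
ρ2 → ρ2 + 4·ρ3
ρ1 → ρ1 + 1/4·ρ2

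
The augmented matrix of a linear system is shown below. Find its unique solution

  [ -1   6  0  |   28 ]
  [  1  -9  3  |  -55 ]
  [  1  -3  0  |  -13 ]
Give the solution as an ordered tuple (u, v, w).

(2, 5, -4)

R1 := -1·R1
  [ 1  -6  0  |  -28 ]
  [ 1  -9  3  |  -55 ]
  [ 1  -3  0  |  -13 ]
R2 := R2 − R1
  [ 1  -6  0  |  -28 ]
  [ 0  -3  3  |  -27 ]
  [ 1  -3  0  |  -13 ]
R3 := R3 − R1
  [ 1  -6  0  |  -28 ]
  [ 0  -3  3  |  -27 ]
  [ 0   3  0  |   15 ]
R2 := -1/3·R2
  [ 1  -6   0  |  -28 ]
  [ 0   1  -1  |    9 ]
  [ 0   3   0  |   15 ]
R3 := R3 − 3·R2
  [ 1  -6   0  |  -28 ]
  [ 0   1  -1  |    9 ]
  [ 0   0   3  |  -12 ]
R3 := 1/3·R3
  [ 1  -6   0  |  -28 ]
  [ 0   1  -1  |    9 ]
  [ 0   0   1  |   -4 ]
R2 := R2 + R3
  [ 1  -6  0  |  -28 ]
  [ 0   1  0  |    5 ]
  [ 0   0  1  |   -4 ]
R1 := R1 + 6·R2
  [ 1  0  0  |   2 ]
  [ 0  1  0  |   5 ]
  [ 0  0  1  |  -4 ]
Reading off the last column: u = 2, v = 5, w = -4.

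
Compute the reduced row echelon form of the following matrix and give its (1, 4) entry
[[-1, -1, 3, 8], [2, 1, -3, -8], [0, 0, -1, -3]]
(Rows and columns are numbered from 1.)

0

R1 -> -1·R1
  [ 1  1  -3  -8 ]
  [ 2  1  -3  -8 ]
  [ 0  0  -1  -3 ]
R2 -> R2 − 2·R1
  [ 1   1  -3  -8 ]
  [ 0  -1   3   8 ]
  [ 0   0  -1  -3 ]
R2 -> -1·R2
  [ 1  1  -3  -8 ]
  [ 0  1  -3  -8 ]
  [ 0  0  -1  -3 ]
R3 -> -1·R3
  [ 1  1  -3  -8 ]
  [ 0  1  -3  -8 ]
  [ 0  0   1   3 ]
R2 -> R2 + 3·R3
  [ 1  1  -3  -8 ]
  [ 0  1   0   1 ]
  [ 0  0   1   3 ]
R1 -> R1 + 3·R3
  [ 1  1  0  1 ]
  [ 0  1  0  1 ]
  [ 0  0  1  3 ]
R1 -> R1 − R2
  [ 1  0  0  0 ]
  [ 0  1  0  1 ]
  [ 0  0  1  3 ]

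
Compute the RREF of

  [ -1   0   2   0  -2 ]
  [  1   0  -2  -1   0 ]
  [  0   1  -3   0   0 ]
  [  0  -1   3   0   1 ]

[[1, 0, -2, 0, 0], [0, 1, -3, 0, 0], [0, 0, 0, 1, 0], [0, 0, 0, 0, 1]]

r1 := -1·r1
  [ 1   0  -2   0  2 ]
  [ 1   0  -2  -1  0 ]
  [ 0   1  -3   0  0 ]
  [ 0  -1   3   0  1 ]
r2 := r2 − r1
  [ 1   0  -2   0   2 ]
  [ 0   0   0  -1  -2 ]
  [ 0   1  -3   0   0 ]
  [ 0  -1   3   0   1 ]
r2 ↔ r3
  [ 1   0  -2   0   2 ]
  [ 0   1  -3   0   0 ]
  [ 0   0   0  -1  -2 ]
  [ 0  -1   3   0   1 ]
r4 := r4 + r2
  [ 1  0  -2   0   2 ]
  [ 0  1  -3   0   0 ]
  [ 0  0   0  -1  -2 ]
  [ 0  0   0   0   1 ]
r3 := -1·r3
  [ 1  0  -2  0  2 ]
  [ 0  1  -3  0  0 ]
  [ 0  0   0  1  2 ]
  [ 0  0   0  0  1 ]
r3 := r3 − 2·r4
  [ 1  0  -2  0  2 ]
  [ 0  1  -3  0  0 ]
  [ 0  0   0  1  0 ]
  [ 0  0   0  0  1 ]
r1 := r1 − 2·r4
  [ 1  0  -2  0  0 ]
  [ 0  1  -3  0  0 ]
  [ 0  0   0  1  0 ]
  [ 0  0   0  0  1 ]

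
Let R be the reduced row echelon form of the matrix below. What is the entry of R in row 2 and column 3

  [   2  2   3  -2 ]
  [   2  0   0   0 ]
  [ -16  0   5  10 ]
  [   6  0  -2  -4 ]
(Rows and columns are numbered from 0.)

Multiply R1 by 1/2.
Subtract 2 times R1 from R2.
Add 16 times R1 to R3.
Subtract 6 times R1 from R4.
Multiply R2 by -1/2.
Subtract 16 times R2 from R3.
Add 6 times R2 to R4.
Multiply R3 by 1/5.
Add 2 times R3 to R4.
Subtract 3/2 times R3 from R2.
Subtract 3/2 times R3 from R1.
Subtract R2 from R1.

2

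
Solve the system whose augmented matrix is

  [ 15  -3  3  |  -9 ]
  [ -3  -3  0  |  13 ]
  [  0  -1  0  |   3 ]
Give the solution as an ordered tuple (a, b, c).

ρ1 ← 1/15·ρ1
  [  1  -1/5  1/5  |  -3/5 ]
  [ -3    -3    0  |    13 ]
  [  0    -1    0  |     3 ]
ρ2 ← ρ2 + 3·ρ1
  [ 1   -1/5  1/5  |  -3/5 ]
  [ 0  -18/5  3/5  |  56/5 ]
  [ 0     -1    0  |     3 ]
ρ2 ← -5/18·ρ2
  [ 1  -1/5   1/5  |   -3/5 ]
  [ 0     1  -1/6  |  -28/9 ]
  [ 0    -1     0  |      3 ]
ρ3 ← ρ3 + ρ2
  [ 1  -1/5   1/5  |   -3/5 ]
  [ 0     1  -1/6  |  -28/9 ]
  [ 0     0  -1/6  |   -1/9 ]
ρ3 ← -6·ρ3
  [ 1  -1/5   1/5  |   -3/5 ]
  [ 0     1  -1/6  |  -28/9 ]
  [ 0     0     1  |    2/3 ]
ρ2 ← ρ2 + 1/6·ρ3
  [ 1  -1/5  1/5  |  -3/5 ]
  [ 0     1    0  |    -3 ]
  [ 0     0    1  |   2/3 ]
ρ1 ← ρ1 − 1/5·ρ3
  [ 1  -1/5  0  |  -11/15 ]
  [ 0     1  0  |      -3 ]
  [ 0     0  1  |     2/3 ]
ρ1 ← ρ1 + 1/5·ρ2
  [ 1  0  0  |  -4/3 ]
  [ 0  1  0  |    -3 ]
  [ 0  0  1  |   2/3 ]
Reading off the last column: a = -4/3, b = -3, c = 2/3.

(-4/3, -3, 2/3)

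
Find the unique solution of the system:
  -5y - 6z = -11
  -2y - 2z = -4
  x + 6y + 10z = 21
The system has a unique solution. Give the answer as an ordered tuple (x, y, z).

(5, 1, 1)

Form the augmented matrix and row-reduce:
  [ 0  -5  -6  |  -11 ]
  [ 0  -2  -2  |   -4 ]
  [ 1   6  10  |   21 ]
ρ1 ↔ ρ3
  [ 1   6  10  |   21 ]
  [ 0  -2  -2  |   -4 ]
  [ 0  -5  -6  |  -11 ]
ρ2 ← -1/2·ρ2
  [ 1   6  10  |   21 ]
  [ 0   1   1  |    2 ]
  [ 0  -5  -6  |  -11 ]
ρ3 ← ρ3 + 5·ρ2
  [ 1  6  10  |  21 ]
  [ 0  1   1  |   2 ]
  [ 0  0  -1  |  -1 ]
ρ3 ← -1·ρ3
  [ 1  6  10  |  21 ]
  [ 0  1   1  |   2 ]
  [ 0  0   1  |   1 ]
ρ2 ← ρ2 − ρ3
  [ 1  6  10  |  21 ]
  [ 0  1   0  |   1 ]
  [ 0  0   1  |   1 ]
ρ1 ← ρ1 − 10·ρ3
  [ 1  6  0  |  11 ]
  [ 0  1  0  |   1 ]
  [ 0  0  1  |   1 ]
ρ1 ← ρ1 − 6·ρ2
  [ 1  0  0  |  5 ]
  [ 0  1  0  |  1 ]
  [ 0  0  1  |  1 ]
Reading off the last column: x = 5, y = 1, z = 1.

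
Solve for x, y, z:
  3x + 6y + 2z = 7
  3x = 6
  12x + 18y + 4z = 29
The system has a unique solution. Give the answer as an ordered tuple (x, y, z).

(2, 1/2, -1)

Form the augmented matrix and row-reduce:
  [  3   6  2  |   7 ]
  [  3   0  0  |   6 ]
  [ 12  18  4  |  29 ]
R1 → 1/3·R1
  [  1   2  2/3  |  7/3 ]
  [  3   0    0  |    6 ]
  [ 12  18    4  |   29 ]
R2 → R2 − 3·R1
  [  1   2  2/3  |  7/3 ]
  [  0  -6   -2  |   -1 ]
  [ 12  18    4  |   29 ]
R3 → R3 − 12·R1
  [ 1   2  2/3  |  7/3 ]
  [ 0  -6   -2  |   -1 ]
  [ 0  -6   -4  |    1 ]
R2 → -1/6·R2
  [ 1   2  2/3  |  7/3 ]
  [ 0   1  1/3  |  1/6 ]
  [ 0  -6   -4  |    1 ]
R3 → R3 + 6·R2
  [ 1  2  2/3  |  7/3 ]
  [ 0  1  1/3  |  1/6 ]
  [ 0  0   -2  |    2 ]
R3 → -1/2·R3
  [ 1  2  2/3  |  7/3 ]
  [ 0  1  1/3  |  1/6 ]
  [ 0  0    1  |   -1 ]
R2 → R2 − 1/3·R3
  [ 1  2  2/3  |  7/3 ]
  [ 0  1    0  |  1/2 ]
  [ 0  0    1  |   -1 ]
R1 → R1 − 2/3·R3
  [ 1  2  0  |    3 ]
  [ 0  1  0  |  1/2 ]
  [ 0  0  1  |   -1 ]
R1 → R1 − 2·R2
  [ 1  0  0  |    2 ]
  [ 0  1  0  |  1/2 ]
  [ 0  0  1  |   -1 ]
Reading off the last column: x = 2, y = 1/2, z = -1.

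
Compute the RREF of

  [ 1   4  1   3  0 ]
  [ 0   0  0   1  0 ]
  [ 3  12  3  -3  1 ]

[[1, 4, 1, 0, 0], [0, 0, 0, 1, 0], [0, 0, 0, 0, 1]]

R3 := R3 − 3·R1
  [ 1  4  1    3  0 ]
  [ 0  0  0    1  0 ]
  [ 0  0  0  -12  1 ]
R3 := R3 + 12·R2
  [ 1  4  1  3  0 ]
  [ 0  0  0  1  0 ]
  [ 0  0  0  0  1 ]
R1 := R1 − 3·R2
  [ 1  4  1  0  0 ]
  [ 0  0  0  1  0 ]
  [ 0  0  0  0  1 ]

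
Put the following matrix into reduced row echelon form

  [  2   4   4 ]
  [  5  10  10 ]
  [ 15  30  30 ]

[[1, 2, 2], [0, 0, 0], [0, 0, 0]]

ρ1 := 1/2·ρ1
  [  1   2   2 ]
  [  5  10  10 ]
  [ 15  30  30 ]
ρ2 := ρ2 − 5·ρ1
  [  1   2   2 ]
  [  0   0   0 ]
  [ 15  30  30 ]
ρ3 := ρ3 − 15·ρ1
  [ 1  2  2 ]
  [ 0  0  0 ]
  [ 0  0  0 ]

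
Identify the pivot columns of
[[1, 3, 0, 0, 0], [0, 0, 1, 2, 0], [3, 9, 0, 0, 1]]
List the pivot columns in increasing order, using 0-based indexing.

0, 2, 4

ρ3 -> ρ3 − 3·ρ1
  [ 1  3  0  0  0 ]
  [ 0  0  1  2  0 ]
  [ 0  0  0  0  1 ]
Pivot columns are the columns containing a leading 1.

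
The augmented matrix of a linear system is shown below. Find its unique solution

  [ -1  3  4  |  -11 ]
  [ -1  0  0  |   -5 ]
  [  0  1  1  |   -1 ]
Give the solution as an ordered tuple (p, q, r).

(5, 2, -3)

ρ1 → -1·ρ1
  [  1  -3  -4  |  11 ]
  [ -1   0   0  |  -5 ]
  [  0   1   1  |  -1 ]
ρ2 → ρ2 + ρ1
  [ 1  -3  -4  |  11 ]
  [ 0  -3  -4  |   6 ]
  [ 0   1   1  |  -1 ]
ρ2 → -1/3·ρ2
  [ 1  -3   -4  |  11 ]
  [ 0   1  4/3  |  -2 ]
  [ 0   1    1  |  -1 ]
ρ3 → ρ3 − ρ2
  [ 1  -3    -4  |  11 ]
  [ 0   1   4/3  |  -2 ]
  [ 0   0  -1/3  |   1 ]
ρ3 → -3·ρ3
  [ 1  -3   -4  |  11 ]
  [ 0   1  4/3  |  -2 ]
  [ 0   0    1  |  -3 ]
ρ2 → ρ2 − 4/3·ρ3
  [ 1  -3  -4  |  11 ]
  [ 0   1   0  |   2 ]
  [ 0   0   1  |  -3 ]
ρ1 → ρ1 + 4·ρ3
  [ 1  -3  0  |  -1 ]
  [ 0   1  0  |   2 ]
  [ 0   0  1  |  -3 ]
ρ1 → ρ1 + 3·ρ2
  [ 1  0  0  |   5 ]
  [ 0  1  0  |   2 ]
  [ 0  0  1  |  -3 ]
Reading off the last column: p = 5, q = 2, r = -3.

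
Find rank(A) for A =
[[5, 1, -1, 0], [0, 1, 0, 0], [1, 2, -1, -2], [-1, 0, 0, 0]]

rank = 4

Multiply R1 by 1/5.
  [  1  1/5  -1/5   0 ]
  [  0    1     0   0 ]
  [  1    2    -1  -2 ]
  [ -1    0     0   0 ]
Subtract R1 from R3.
  [  1  1/5  -1/5   0 ]
  [  0    1     0   0 ]
  [  0  9/5  -4/5  -2 ]
  [ -1    0     0   0 ]
Add R1 to R4.
  [ 1  1/5  -1/5   0 ]
  [ 0    1     0   0 ]
  [ 0  9/5  -4/5  -2 ]
  [ 0  1/5  -1/5   0 ]
Subtract 9/5 times R2 from R3.
  [ 1  1/5  -1/5   0 ]
  [ 0    1     0   0 ]
  [ 0    0  -4/5  -2 ]
  [ 0  1/5  -1/5   0 ]
Subtract 1/5 times R2 from R4.
  [ 1  1/5  -1/5   0 ]
  [ 0    1     0   0 ]
  [ 0    0  -4/5  -2 ]
  [ 0    0  -1/5   0 ]
Multiply R3 by -5/4.
  [ 1  1/5  -1/5    0 ]
  [ 0    1     0    0 ]
  [ 0    0     1  5/2 ]
  [ 0    0  -1/5    0 ]
Add 1/5 times R3 to R4.
  [ 1  1/5  -1/5    0 ]
  [ 0    1     0    0 ]
  [ 0    0     1  5/2 ]
  [ 0    0     0  1/2 ]
Multiply R4 by 2.
  [ 1  1/5  -1/5    0 ]
  [ 0    1     0    0 ]
  [ 0    0     1  5/2 ]
  [ 0    0     0    1 ]
Subtract 5/2 times R4 from R3.
  [ 1  1/5  -1/5  0 ]
  [ 0    1     0  0 ]
  [ 0    0     1  0 ]
  [ 0    0     0  1 ]
Add 1/5 times R3 to R1.
  [ 1  1/5  0  0 ]
  [ 0    1  0  0 ]
  [ 0    0  1  0 ]
  [ 0    0  0  1 ]
Subtract 1/5 times R2 from R1.
  [ 1  0  0  0 ]
  [ 0  1  0  0 ]
  [ 0  0  1  0 ]
  [ 0  0  0  1 ]
The reduced form has 4 nonzero rows.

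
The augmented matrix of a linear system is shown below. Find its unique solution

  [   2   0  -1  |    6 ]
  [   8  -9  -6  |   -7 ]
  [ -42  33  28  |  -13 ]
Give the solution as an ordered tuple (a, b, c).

(4, 3, 2)

R1 -> 1/2·R1
R2 -> R2 − 8·R1
R3 -> R3 + 42·R1
R2 -> -1/9·R2
R3 -> R3 − 33·R2
R3 -> -3·R3
R2 -> R2 − 2/9·R3
R1 -> R1 + 1/2·R3
Reading off the last column: a = 4, b = 3, c = 2.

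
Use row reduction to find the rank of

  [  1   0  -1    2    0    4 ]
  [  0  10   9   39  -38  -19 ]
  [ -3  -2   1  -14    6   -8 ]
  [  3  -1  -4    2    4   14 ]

R3 ← R3 + 3·R1
  [ 1   0  -1   2    0    4 ]
  [ 0  10   9  39  -38  -19 ]
  [ 0  -2  -2  -8    6    4 ]
  [ 3  -1  -4   2    4   14 ]
R4 ← R4 − 3·R1
  [ 1   0  -1   2    0    4 ]
  [ 0  10   9  39  -38  -19 ]
  [ 0  -2  -2  -8    6    4 ]
  [ 0  -1  -1  -4    4    2 ]
R2 ← 1/10·R2
  [ 1   0    -1      2      0       4 ]
  [ 0   1  9/10  39/10  -19/5  -19/10 ]
  [ 0  -2    -2     -8      6       4 ]
  [ 0  -1    -1     -4      4       2 ]
R3 ← R3 + 2·R2
  [ 1   0    -1      2      0       4 ]
  [ 0   1  9/10  39/10  -19/5  -19/10 ]
  [ 0   0  -1/5   -1/5   -8/5     1/5 ]
  [ 0  -1    -1     -4      4       2 ]
R4 ← R4 + R2
  [ 1  0     -1      2      0       4 ]
  [ 0  1   9/10  39/10  -19/5  -19/10 ]
  [ 0  0   -1/5   -1/5   -8/5     1/5 ]
  [ 0  0  -1/10  -1/10    1/5    1/10 ]
R3 ← -5·R3
  [ 1  0     -1      2      0       4 ]
  [ 0  1   9/10  39/10  -19/5  -19/10 ]
  [ 0  0      1      1      8      -1 ]
  [ 0  0  -1/10  -1/10    1/5    1/10 ]
R4 ← R4 + 1/10·R3
  [ 1  0    -1      2      0       4 ]
  [ 0  1  9/10  39/10  -19/5  -19/10 ]
  [ 0  0     1      1      8      -1 ]
  [ 0  0     0      0      1       0 ]
R3 ← R3 − 8·R4
  [ 1  0    -1      2      0       4 ]
  [ 0  1  9/10  39/10  -19/5  -19/10 ]
  [ 0  0     1      1      0      -1 ]
  [ 0  0     0      0      1       0 ]
R2 ← R2 + 19/5·R4
  [ 1  0    -1      2  0       4 ]
  [ 0  1  9/10  39/10  0  -19/10 ]
  [ 0  0     1      1  0      -1 ]
  [ 0  0     0      0  1       0 ]
R2 ← R2 − 9/10·R3
  [ 1  0  -1  2  0   4 ]
  [ 0  1   0  3  0  -1 ]
  [ 0  0   1  1  0  -1 ]
  [ 0  0   0  0  1   0 ]
R1 ← R1 + R3
  [ 1  0  0  3  0   3 ]
  [ 0  1  0  3  0  -1 ]
  [ 0  0  1  1  0  -1 ]
  [ 0  0  0  0  1   0 ]
The reduced form has 4 nonzero rows.

rank = 4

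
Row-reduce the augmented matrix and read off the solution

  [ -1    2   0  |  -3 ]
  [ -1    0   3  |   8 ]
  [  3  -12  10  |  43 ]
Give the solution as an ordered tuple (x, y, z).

R1 ← -1·R1
R2 ← R2 + R1
R3 ← R3 − 3·R1
R2 ← -1/2·R2
R3 ← R3 + 6·R2
R2 ← R2 + 3/2·R3
R1 ← R1 + 2·R2
Reading off the last column: x = -5, y = -4, z = 1.

(-5, -4, 1)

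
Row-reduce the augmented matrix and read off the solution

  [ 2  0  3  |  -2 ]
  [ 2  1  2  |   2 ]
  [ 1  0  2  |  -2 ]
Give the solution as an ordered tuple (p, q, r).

Multiply ρ1 by 1/2.
  [ 1  0  3/2  |  -1 ]
  [ 2  1    2  |   2 ]
  [ 1  0    2  |  -2 ]
Subtract 2 times ρ1 from ρ2.
  [ 1  0  3/2  |  -1 ]
  [ 0  1   -1  |   4 ]
  [ 1  0    2  |  -2 ]
Subtract ρ1 from ρ3.
  [ 1  0  3/2  |  -1 ]
  [ 0  1   -1  |   4 ]
  [ 0  0  1/2  |  -1 ]
Multiply ρ3 by 2.
  [ 1  0  3/2  |  -1 ]
  [ 0  1   -1  |   4 ]
  [ 0  0    1  |  -2 ]
Add ρ3 to ρ2.
  [ 1  0  3/2  |  -1 ]
  [ 0  1    0  |   2 ]
  [ 0  0    1  |  -2 ]
Subtract 3/2 times ρ3 from ρ1.
  [ 1  0  0  |   2 ]
  [ 0  1  0  |   2 ]
  [ 0  0  1  |  -2 ]
Reading off the last column: p = 2, q = 2, r = -2.

(2, 2, -2)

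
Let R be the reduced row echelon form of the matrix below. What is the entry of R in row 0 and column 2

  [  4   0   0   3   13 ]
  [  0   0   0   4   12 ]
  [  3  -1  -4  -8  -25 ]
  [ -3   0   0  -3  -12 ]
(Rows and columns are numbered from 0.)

0

R1 -> 1/4·R1
  [  1   0   0  3/4  13/4 ]
  [  0   0   0    4    12 ]
  [  3  -1  -4   -8   -25 ]
  [ -3   0   0   -3   -12 ]
R3 -> R3 − 3·R1
  [  1   0   0    3/4    13/4 ]
  [  0   0   0      4      12 ]
  [  0  -1  -4  -41/4  -139/4 ]
  [ -3   0   0     -3     -12 ]
R4 -> R4 + 3·R1
  [ 1   0   0    3/4    13/4 ]
  [ 0   0   0      4      12 ]
  [ 0  -1  -4  -41/4  -139/4 ]
  [ 0   0   0   -3/4    -9/4 ]
R2 ↔ R3
  [ 1   0   0    3/4    13/4 ]
  [ 0  -1  -4  -41/4  -139/4 ]
  [ 0   0   0      4      12 ]
  [ 0   0   0   -3/4    -9/4 ]
R2 -> -1·R2
  [ 1  0  0   3/4   13/4 ]
  [ 0  1  4  41/4  139/4 ]
  [ 0  0  0     4     12 ]
  [ 0  0  0  -3/4   -9/4 ]
R3 -> 1/4·R3
  [ 1  0  0   3/4   13/4 ]
  [ 0  1  4  41/4  139/4 ]
  [ 0  0  0     1      3 ]
  [ 0  0  0  -3/4   -9/4 ]
R4 -> R4 + 3/4·R3
  [ 1  0  0   3/4   13/4 ]
  [ 0  1  4  41/4  139/4 ]
  [ 0  0  0     1      3 ]
  [ 0  0  0     0      0 ]
R2 -> R2 − 41/4·R3
  [ 1  0  0  3/4  13/4 ]
  [ 0  1  4    0     4 ]
  [ 0  0  0    1     3 ]
  [ 0  0  0    0     0 ]
R1 -> R1 − 3/4·R3
  [ 1  0  0  0  1 ]
  [ 0  1  4  0  4 ]
  [ 0  0  0  1  3 ]
  [ 0  0  0  0  0 ]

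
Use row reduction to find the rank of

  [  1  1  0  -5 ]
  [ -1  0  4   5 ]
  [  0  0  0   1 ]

rank = 3

Add r1 to r2.
Add 5 times r3 to r1.
Subtract r2 from r1.
The reduced form has 3 nonzero rows.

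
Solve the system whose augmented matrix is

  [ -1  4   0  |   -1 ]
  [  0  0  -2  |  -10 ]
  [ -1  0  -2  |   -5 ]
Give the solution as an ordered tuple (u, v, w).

(-5, -3/2, 5)

r1 := -1·r1
  [  1  -4   0  |    1 ]
  [  0   0  -2  |  -10 ]
  [ -1   0  -2  |   -5 ]
r3 := r3 + r1
  [ 1  -4   0  |    1 ]
  [ 0   0  -2  |  -10 ]
  [ 0  -4  -2  |   -4 ]
r2 <=> r3
  [ 1  -4   0  |    1 ]
  [ 0  -4  -2  |   -4 ]
  [ 0   0  -2  |  -10 ]
r2 := -1/4·r2
  [ 1  -4    0  |    1 ]
  [ 0   1  1/2  |    1 ]
  [ 0   0   -2  |  -10 ]
r3 := -1/2·r3
  [ 1  -4    0  |  1 ]
  [ 0   1  1/2  |  1 ]
  [ 0   0    1  |  5 ]
r2 := r2 − 1/2·r3
  [ 1  -4  0  |     1 ]
  [ 0   1  0  |  -3/2 ]
  [ 0   0  1  |     5 ]
r1 := r1 + 4·r2
  [ 1  0  0  |    -5 ]
  [ 0  1  0  |  -3/2 ]
  [ 0  0  1  |     5 ]
Reading off the last column: u = -5, v = -3/2, w = 5.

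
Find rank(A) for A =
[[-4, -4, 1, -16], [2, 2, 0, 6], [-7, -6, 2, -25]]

r1 -> -1/4·r1
  [  1   1  -1/4    4 ]
  [  2   2     0    6 ]
  [ -7  -6     2  -25 ]
r2 -> r2 − 2·r1
  [  1   1  -1/4    4 ]
  [  0   0   1/2   -2 ]
  [ -7  -6     2  -25 ]
r3 -> r3 + 7·r1
  [ 1  1  -1/4   4 ]
  [ 0  0   1/2  -2 ]
  [ 0  1   1/4   3 ]
r2 <=> r3
  [ 1  1  -1/4   4 ]
  [ 0  1   1/4   3 ]
  [ 0  0   1/2  -2 ]
r3 -> 2·r3
  [ 1  1  -1/4   4 ]
  [ 0  1   1/4   3 ]
  [ 0  0     1  -4 ]
r2 -> r2 − 1/4·r3
  [ 1  1  -1/4   4 ]
  [ 0  1     0   4 ]
  [ 0  0     1  -4 ]
r1 -> r1 + 1/4·r3
  [ 1  1  0   3 ]
  [ 0  1  0   4 ]
  [ 0  0  1  -4 ]
r1 -> r1 − r2
  [ 1  0  0  -1 ]
  [ 0  1  0   4 ]
  [ 0  0  1  -4 ]
The reduced form has 3 nonzero rows.

rank = 3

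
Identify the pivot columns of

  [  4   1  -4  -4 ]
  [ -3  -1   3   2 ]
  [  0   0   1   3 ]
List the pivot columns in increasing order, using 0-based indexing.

Multiply R1 by 1/4.
Add 3 times R1 to R2.
Multiply R2 by -4.
Add R3 to R1.
Subtract 1/4 times R2 from R1.
Pivot columns are the columns containing a leading 1.

0, 1, 2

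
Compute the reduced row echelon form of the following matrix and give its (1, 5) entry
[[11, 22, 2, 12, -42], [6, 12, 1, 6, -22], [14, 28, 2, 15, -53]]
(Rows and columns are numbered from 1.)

Multiply r1 by 1/11.
  [  1   2  2/11  12/11  -42/11 ]
  [  6  12     1      6     -22 ]
  [ 14  28     2     15     -53 ]
Subtract 6 times r1 from r2.
  [  1   2   2/11  12/11  -42/11 ]
  [  0   0  -1/11  -6/11   10/11 ]
  [ 14  28      2     15     -53 ]
Subtract 14 times r1 from r3.
  [ 1  2   2/11  12/11  -42/11 ]
  [ 0  0  -1/11  -6/11   10/11 ]
  [ 0  0  -6/11  -3/11    5/11 ]
Multiply r2 by -11.
  [ 1  2   2/11  12/11  -42/11 ]
  [ 0  0      1      6     -10 ]
  [ 0  0  -6/11  -3/11    5/11 ]
Add 6/11 times r2 to r3.
  [ 1  2  2/11  12/11  -42/11 ]
  [ 0  0     1      6     -10 ]
  [ 0  0     0      3      -5 ]
Multiply r3 by 1/3.
  [ 1  2  2/11  12/11  -42/11 ]
  [ 0  0     1      6     -10 ]
  [ 0  0     0      1    -5/3 ]
Subtract 6 times r3 from r2.
  [ 1  2  2/11  12/11  -42/11 ]
  [ 0  0     1      0       0 ]
  [ 0  0     0      1    -5/3 ]
Subtract 12/11 times r3 from r1.
  [ 1  2  2/11  0    -2 ]
  [ 0  0     1  0     0 ]
  [ 0  0     0  1  -5/3 ]
Subtract 2/11 times r2 from r1.
  [ 1  2  0  0    -2 ]
  [ 0  0  1  0     0 ]
  [ 0  0  0  1  -5/3 ]

-2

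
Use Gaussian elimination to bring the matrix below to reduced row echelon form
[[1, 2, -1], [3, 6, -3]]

[[1, 2, -1], [0, 0, 0]]

ρ2 → ρ2 − 3·ρ1
  [ 1  2  -1 ]
  [ 0  0   0 ]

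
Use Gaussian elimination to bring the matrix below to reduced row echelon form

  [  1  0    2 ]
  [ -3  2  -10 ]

[[1, 0, 2], [0, 1, -2]]

ρ2 -> ρ2 + 3·ρ1
  [ 1  0   2 ]
  [ 0  2  -4 ]
ρ2 -> 1/2·ρ2
  [ 1  0   2 ]
  [ 0  1  -2 ]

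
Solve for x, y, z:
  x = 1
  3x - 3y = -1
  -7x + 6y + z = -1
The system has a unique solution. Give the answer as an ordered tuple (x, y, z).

(1, 4/3, -2)

Form the augmented matrix and row-reduce:
  [  1   0  0  |   1 ]
  [  3  -3  0  |  -1 ]
  [ -7   6  1  |  -1 ]
r2 -> r2 − 3·r1
  [  1   0  0  |   1 ]
  [  0  -3  0  |  -4 ]
  [ -7   6  1  |  -1 ]
r3 -> r3 + 7·r1
  [ 1   0  0  |   1 ]
  [ 0  -3  0  |  -4 ]
  [ 0   6  1  |   6 ]
r2 -> -1/3·r2
  [ 1  0  0  |    1 ]
  [ 0  1  0  |  4/3 ]
  [ 0  6  1  |    6 ]
r3 -> r3 − 6·r2
  [ 1  0  0  |    1 ]
  [ 0  1  0  |  4/3 ]
  [ 0  0  1  |   -2 ]
Reading off the last column: x = 1, y = 4/3, z = -2.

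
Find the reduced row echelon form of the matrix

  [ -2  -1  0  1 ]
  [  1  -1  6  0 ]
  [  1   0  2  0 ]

[[1, 0, 2, 0], [0, 1, -4, 0], [0, 0, 0, 1]]

r1 → -1/2·r1
  [ 1  1/2  0  -1/2 ]
  [ 1   -1  6     0 ]
  [ 1    0  2     0 ]
r2 → r2 − r1
  [ 1   1/2  0  -1/2 ]
  [ 0  -3/2  6   1/2 ]
  [ 1     0  2     0 ]
r3 → r3 − r1
  [ 1   1/2  0  -1/2 ]
  [ 0  -3/2  6   1/2 ]
  [ 0  -1/2  2   1/2 ]
r2 → -2/3·r2
  [ 1   1/2   0  -1/2 ]
  [ 0     1  -4  -1/3 ]
  [ 0  -1/2   2   1/2 ]
r3 → r3 + 1/2·r2
  [ 1  1/2   0  -1/2 ]
  [ 0    1  -4  -1/3 ]
  [ 0    0   0   1/3 ]
r3 → 3·r3
  [ 1  1/2   0  -1/2 ]
  [ 0    1  -4  -1/3 ]
  [ 0    0   0     1 ]
r2 → r2 + 1/3·r3
  [ 1  1/2   0  -1/2 ]
  [ 0    1  -4     0 ]
  [ 0    0   0     1 ]
r1 → r1 + 1/2·r3
  [ 1  1/2   0  0 ]
  [ 0    1  -4  0 ]
  [ 0    0   0  1 ]
r1 → r1 − 1/2·r2
  [ 1  0   2  0 ]
  [ 0  1  -4  0 ]
  [ 0  0   0  1 ]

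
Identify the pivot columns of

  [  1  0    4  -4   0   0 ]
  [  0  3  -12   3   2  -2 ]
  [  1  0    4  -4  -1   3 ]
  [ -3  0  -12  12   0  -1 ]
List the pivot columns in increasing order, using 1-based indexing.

r3 ← r3 − r1
r4 ← r4 + 3·r1
r2 ← 1/3·r2
r3 ← -1·r3
r4 ← -1·r4
r3 ← r3 + 3·r4
r2 ← r2 + 2/3·r4
r2 ← r2 − 2/3·r3
Pivot columns are the columns containing a leading 1.

1, 2, 5, 6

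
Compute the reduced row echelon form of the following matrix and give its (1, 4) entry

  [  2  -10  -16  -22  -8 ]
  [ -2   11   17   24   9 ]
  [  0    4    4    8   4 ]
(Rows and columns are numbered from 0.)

r1 → 1/2·r1
  [  1  -5  -8  -11  -4 ]
  [ -2  11  17   24   9 ]
  [  0   4   4    8   4 ]
r2 → r2 + 2·r1
  [ 1  -5  -8  -11  -4 ]
  [ 0   1   1    2   1 ]
  [ 0   4   4    8   4 ]
r3 → r3 − 4·r2
  [ 1  -5  -8  -11  -4 ]
  [ 0   1   1    2   1 ]
  [ 0   0   0    0   0 ]
r1 → r1 + 5·r2
  [ 1  0  -3  -1  1 ]
  [ 0  1   1   2  1 ]
  [ 0  0   0   0  0 ]

1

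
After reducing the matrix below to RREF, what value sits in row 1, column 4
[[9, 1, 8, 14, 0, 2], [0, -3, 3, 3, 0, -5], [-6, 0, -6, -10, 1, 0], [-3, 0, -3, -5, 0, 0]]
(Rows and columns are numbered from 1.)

5/3

R1 ← 1/9·R1
  [  1  1/9  8/9  14/9  0  2/9 ]
  [  0   -3    3     3  0   -5 ]
  [ -6    0   -6   -10  1    0 ]
  [ -3    0   -3    -5  0    0 ]
R3 ← R3 + 6·R1
  [  1  1/9   8/9  14/9  0  2/9 ]
  [  0   -3     3     3  0   -5 ]
  [  0  2/3  -2/3  -2/3  1  4/3 ]
  [ -3    0    -3    -5  0    0 ]
R4 ← R4 + 3·R1
  [ 1  1/9   8/9  14/9  0  2/9 ]
  [ 0   -3     3     3  0   -5 ]
  [ 0  2/3  -2/3  -2/3  1  4/3 ]
  [ 0  1/3  -1/3  -1/3  0  2/3 ]
R2 ← -1/3·R2
  [ 1  1/9   8/9  14/9  0  2/9 ]
  [ 0    1    -1    -1  0  5/3 ]
  [ 0  2/3  -2/3  -2/3  1  4/3 ]
  [ 0  1/3  -1/3  -1/3  0  2/3 ]
R3 ← R3 − 2/3·R2
  [ 1  1/9   8/9  14/9  0  2/9 ]
  [ 0    1    -1    -1  0  5/3 ]
  [ 0    0     0     0  1  2/9 ]
  [ 0  1/3  -1/3  -1/3  0  2/3 ]
R4 ← R4 − 1/3·R2
  [ 1  1/9  8/9  14/9  0  2/9 ]
  [ 0    1   -1    -1  0  5/3 ]
  [ 0    0    0     0  1  2/9 ]
  [ 0    0    0     0  0  1/9 ]
R4 ← 9·R4
  [ 1  1/9  8/9  14/9  0  2/9 ]
  [ 0    1   -1    -1  0  5/3 ]
  [ 0    0    0     0  1  2/9 ]
  [ 0    0    0     0  0    1 ]
R3 ← R3 − 2/9·R4
  [ 1  1/9  8/9  14/9  0  2/9 ]
  [ 0    1   -1    -1  0  5/3 ]
  [ 0    0    0     0  1    0 ]
  [ 0    0    0     0  0    1 ]
R2 ← R2 − 5/3·R4
  [ 1  1/9  8/9  14/9  0  2/9 ]
  [ 0    1   -1    -1  0    0 ]
  [ 0    0    0     0  1    0 ]
  [ 0    0    0     0  0    1 ]
R1 ← R1 − 2/9·R4
  [ 1  1/9  8/9  14/9  0  0 ]
  [ 0    1   -1    -1  0  0 ]
  [ 0    0    0     0  1  0 ]
  [ 0    0    0     0  0  1 ]
R1 ← R1 − 1/9·R2
  [ 1  0   1  5/3  0  0 ]
  [ 0  1  -1   -1  0  0 ]
  [ 0  0   0    0  1  0 ]
  [ 0  0   0    0  0  1 ]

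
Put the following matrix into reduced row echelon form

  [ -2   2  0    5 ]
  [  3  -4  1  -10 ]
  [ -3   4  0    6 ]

[[1, 0, 0, -4], [0, 1, 0, -3/2], [0, 0, 1, -4]]

Multiply R1 by -1/2.
  [  1  -1  0  -5/2 ]
  [  3  -4  1   -10 ]
  [ -3   4  0     6 ]
Subtract 3 times R1 from R2.
  [  1  -1  0  -5/2 ]
  [  0  -1  1  -5/2 ]
  [ -3   4  0     6 ]
Add 3 times R1 to R3.
  [ 1  -1  0  -5/2 ]
  [ 0  -1  1  -5/2 ]
  [ 0   1  0  -3/2 ]
Multiply R2 by -1.
  [ 1  -1   0  -5/2 ]
  [ 0   1  -1   5/2 ]
  [ 0   1   0  -3/2 ]
Subtract R2 from R3.
  [ 1  -1   0  -5/2 ]
  [ 0   1  -1   5/2 ]
  [ 0   0   1    -4 ]
Add R3 to R2.
  [ 1  -1  0  -5/2 ]
  [ 0   1  0  -3/2 ]
  [ 0   0  1    -4 ]
Add R2 to R1.
  [ 1  0  0    -4 ]
  [ 0  1  0  -3/2 ]
  [ 0  0  1    -4 ]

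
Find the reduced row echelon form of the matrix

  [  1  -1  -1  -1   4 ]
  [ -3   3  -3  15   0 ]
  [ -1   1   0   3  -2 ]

[[1, -1, 0, -3, 2], [0, 0, 1, -2, -2], [0, 0, 0, 0, 0]]

R2 ← R2 + 3·R1
  [  1  -1  -1  -1   4 ]
  [  0   0  -6  12  12 ]
  [ -1   1   0   3  -2 ]
R3 ← R3 + R1
  [ 1  -1  -1  -1   4 ]
  [ 0   0  -6  12  12 ]
  [ 0   0  -1   2   2 ]
R2 ← -1/6·R2
  [ 1  -1  -1  -1   4 ]
  [ 0   0   1  -2  -2 ]
  [ 0   0  -1   2   2 ]
R3 ← R3 + R2
  [ 1  -1  -1  -1   4 ]
  [ 0   0   1  -2  -2 ]
  [ 0   0   0   0   0 ]
R1 ← R1 + R2
  [ 1  -1  0  -3   2 ]
  [ 0   0  1  -2  -2 ]
  [ 0   0  0   0   0 ]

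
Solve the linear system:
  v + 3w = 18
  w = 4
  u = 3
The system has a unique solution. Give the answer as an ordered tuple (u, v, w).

(3, 6, 4)

Form the augmented matrix and row-reduce:
  [ 0  1  3  |  18 ]
  [ 0  0  1  |   4 ]
  [ 1  0  0  |   3 ]
R1 <-> R3
R2 <-> R3
R2 -> R2 − 3·R3
Reading off the last column: u = 3, v = 6, w = 4.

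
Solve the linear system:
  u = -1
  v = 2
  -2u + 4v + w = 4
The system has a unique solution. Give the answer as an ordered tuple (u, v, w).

Form the augmented matrix and row-reduce:
  [  1  0  0  |  -1 ]
  [  0  1  0  |   2 ]
  [ -2  4  1  |   4 ]
r3 := r3 + 2·r1
r3 := r3 − 4·r2
Reading off the last column: u = -1, v = 2, w = -6.

(-1, 2, -6)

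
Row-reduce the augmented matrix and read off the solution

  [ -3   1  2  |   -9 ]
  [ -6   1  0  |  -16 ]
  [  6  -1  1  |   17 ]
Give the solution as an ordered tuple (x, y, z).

ρ1 → -1/3·ρ1
  [  1  -1/3  -2/3  |    3 ]
  [ -6     1     0  |  -16 ]
  [  6    -1     1  |   17 ]
ρ2 → ρ2 + 6·ρ1
  [ 1  -1/3  -2/3  |   3 ]
  [ 0    -1    -4  |   2 ]
  [ 6    -1     1  |  17 ]
ρ3 → ρ3 − 6·ρ1
  [ 1  -1/3  -2/3  |   3 ]
  [ 0    -1    -4  |   2 ]
  [ 0     1     5  |  -1 ]
ρ2 → -1·ρ2
  [ 1  -1/3  -2/3  |   3 ]
  [ 0     1     4  |  -2 ]
  [ 0     1     5  |  -1 ]
ρ3 → ρ3 − ρ2
  [ 1  -1/3  -2/3  |   3 ]
  [ 0     1     4  |  -2 ]
  [ 0     0     1  |   1 ]
ρ2 → ρ2 − 4·ρ3
  [ 1  -1/3  -2/3  |   3 ]
  [ 0     1     0  |  -6 ]
  [ 0     0     1  |   1 ]
ρ1 → ρ1 + 2/3·ρ3
  [ 1  -1/3  0  |  11/3 ]
  [ 0     1  0  |    -6 ]
  [ 0     0  1  |     1 ]
ρ1 → ρ1 + 1/3·ρ2
  [ 1  0  0  |  5/3 ]
  [ 0  1  0  |   -6 ]
  [ 0  0  1  |    1 ]
Reading off the last column: x = 5/3, y = -6, z = 1.

(5/3, -6, 1)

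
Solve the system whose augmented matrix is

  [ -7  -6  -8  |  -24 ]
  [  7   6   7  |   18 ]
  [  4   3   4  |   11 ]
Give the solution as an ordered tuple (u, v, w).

r1 := -1/7·r1
r2 := r2 − 7·r1
r3 := r3 − 4·r1
r2 ↔ r3
r2 := -7/3·r2
r3 := -1·r3
r2 := r2 − 4/3·r3
r1 := r1 − 8/7·r3
r1 := r1 − 6/7·r2
Reading off the last column: u = -2, v = -5/3, w = 6.

(-2, -5/3, 6)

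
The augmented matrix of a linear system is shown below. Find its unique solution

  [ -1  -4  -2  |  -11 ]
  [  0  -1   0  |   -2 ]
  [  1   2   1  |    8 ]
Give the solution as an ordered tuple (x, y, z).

Multiply r1 by -1.
  [ 1   4  2  |  11 ]
  [ 0  -1  0  |  -2 ]
  [ 1   2  1  |   8 ]
Subtract r1 from r3.
  [ 1   4   2  |  11 ]
  [ 0  -1   0  |  -2 ]
  [ 0  -2  -1  |  -3 ]
Multiply r2 by -1.
  [ 1   4   2  |  11 ]
  [ 0   1   0  |   2 ]
  [ 0  -2  -1  |  -3 ]
Add 2 times r2 to r3.
  [ 1  4   2  |  11 ]
  [ 0  1   0  |   2 ]
  [ 0  0  -1  |   1 ]
Multiply r3 by -1.
  [ 1  4  2  |  11 ]
  [ 0  1  0  |   2 ]
  [ 0  0  1  |  -1 ]
Subtract 2 times r3 from r1.
  [ 1  4  0  |  13 ]
  [ 0  1  0  |   2 ]
  [ 0  0  1  |  -1 ]
Subtract 4 times r2 from r1.
  [ 1  0  0  |   5 ]
  [ 0  1  0  |   2 ]
  [ 0  0  1  |  -1 ]
Reading off the last column: x = 5, y = 2, z = -1.

(5, 2, -1)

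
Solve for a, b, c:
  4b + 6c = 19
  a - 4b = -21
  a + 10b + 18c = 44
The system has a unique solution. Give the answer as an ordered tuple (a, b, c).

Form the augmented matrix and row-reduce:
  [ 0   4   6  |   19 ]
  [ 1  -4   0  |  -21 ]
  [ 1  10  18  |   44 ]
R1 <-> R2
  [ 1  -4   0  |  -21 ]
  [ 0   4   6  |   19 ]
  [ 1  10  18  |   44 ]
R3 → R3 − R1
  [ 1  -4   0  |  -21 ]
  [ 0   4   6  |   19 ]
  [ 0  14  18  |   65 ]
R2 → 1/4·R2
  [ 1  -4    0  |   -21 ]
  [ 0   1  3/2  |  19/4 ]
  [ 0  14   18  |    65 ]
R3 → R3 − 14·R2
  [ 1  -4    0  |   -21 ]
  [ 0   1  3/2  |  19/4 ]
  [ 0   0   -3  |  -3/2 ]
R3 → -1/3·R3
  [ 1  -4    0  |   -21 ]
  [ 0   1  3/2  |  19/4 ]
  [ 0   0    1  |   1/2 ]
R2 → R2 − 3/2·R3
  [ 1  -4  0  |  -21 ]
  [ 0   1  0  |    4 ]
  [ 0   0  1  |  1/2 ]
R1 → R1 + 4·R2
  [ 1  0  0  |   -5 ]
  [ 0  1  0  |    4 ]
  [ 0  0  1  |  1/2 ]
Reading off the last column: a = -5, b = 4, c = 1/2.

(-5, 4, 1/2)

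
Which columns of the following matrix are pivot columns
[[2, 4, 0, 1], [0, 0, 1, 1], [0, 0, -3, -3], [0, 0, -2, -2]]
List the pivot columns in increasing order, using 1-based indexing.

1, 3

r1 -> 1/2·r1
  [ 1  2   0  1/2 ]
  [ 0  0   1    1 ]
  [ 0  0  -3   -3 ]
  [ 0  0  -2   -2 ]
r3 -> r3 + 3·r2
  [ 1  2   0  1/2 ]
  [ 0  0   1    1 ]
  [ 0  0   0    0 ]
  [ 0  0  -2   -2 ]
r4 -> r4 + 2·r2
  [ 1  2  0  1/2 ]
  [ 0  0  1    1 ]
  [ 0  0  0    0 ]
  [ 0  0  0    0 ]
Pivot columns are the columns containing a leading 1.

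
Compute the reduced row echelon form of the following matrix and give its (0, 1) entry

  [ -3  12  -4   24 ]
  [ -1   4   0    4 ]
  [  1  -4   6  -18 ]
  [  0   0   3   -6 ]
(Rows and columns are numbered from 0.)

-4

R1 → -1/3·R1
  [  1  -4  4/3   -8 ]
  [ -1   4    0    4 ]
  [  1  -4    6  -18 ]
  [  0   0    3   -6 ]
R2 → R2 + R1
  [ 1  -4  4/3   -8 ]
  [ 0   0  4/3   -4 ]
  [ 1  -4    6  -18 ]
  [ 0   0    3   -6 ]
R3 → R3 − R1
  [ 1  -4   4/3   -8 ]
  [ 0   0   4/3   -4 ]
  [ 0   0  14/3  -10 ]
  [ 0   0     3   -6 ]
R2 → 3/4·R2
  [ 1  -4   4/3   -8 ]
  [ 0   0     1   -3 ]
  [ 0   0  14/3  -10 ]
  [ 0   0     3   -6 ]
R3 → R3 − 14/3·R2
  [ 1  -4  4/3  -8 ]
  [ 0   0    1  -3 ]
  [ 0   0    0   4 ]
  [ 0   0    3  -6 ]
R4 → R4 − 3·R2
  [ 1  -4  4/3  -8 ]
  [ 0   0    1  -3 ]
  [ 0   0    0   4 ]
  [ 0   0    0   3 ]
R3 → 1/4·R3
  [ 1  -4  4/3  -8 ]
  [ 0   0    1  -3 ]
  [ 0   0    0   1 ]
  [ 0   0    0   3 ]
R4 → R4 − 3·R3
  [ 1  -4  4/3  -8 ]
  [ 0   0    1  -3 ]
  [ 0   0    0   1 ]
  [ 0   0    0   0 ]
R2 → R2 + 3·R3
  [ 1  -4  4/3  -8 ]
  [ 0   0    1   0 ]
  [ 0   0    0   1 ]
  [ 0   0    0   0 ]
R1 → R1 + 8·R3
  [ 1  -4  4/3  0 ]
  [ 0   0    1  0 ]
  [ 0   0    0  1 ]
  [ 0   0    0  0 ]
R1 → R1 − 4/3·R2
  [ 1  -4  0  0 ]
  [ 0   0  1  0 ]
  [ 0   0  0  1 ]
  [ 0   0  0  0 ]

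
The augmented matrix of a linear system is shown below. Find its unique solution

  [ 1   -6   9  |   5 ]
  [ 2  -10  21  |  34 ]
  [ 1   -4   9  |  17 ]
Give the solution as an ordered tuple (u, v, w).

(5, 6, 4)

r2 → r2 − 2·r1
  [ 1  -6  9  |   5 ]
  [ 0   2  3  |  24 ]
  [ 1  -4  9  |  17 ]
r3 → r3 − r1
  [ 1  -6  9  |   5 ]
  [ 0   2  3  |  24 ]
  [ 0   2  0  |  12 ]
r2 → 1/2·r2
  [ 1  -6    9  |   5 ]
  [ 0   1  3/2  |  12 ]
  [ 0   2    0  |  12 ]
r3 → r3 − 2·r2
  [ 1  -6    9  |    5 ]
  [ 0   1  3/2  |   12 ]
  [ 0   0   -3  |  -12 ]
r3 → -1/3·r3
  [ 1  -6    9  |   5 ]
  [ 0   1  3/2  |  12 ]
  [ 0   0    1  |   4 ]
r2 → r2 − 3/2·r3
  [ 1  -6  9  |  5 ]
  [ 0   1  0  |  6 ]
  [ 0   0  1  |  4 ]
r1 → r1 − 9·r3
  [ 1  -6  0  |  -31 ]
  [ 0   1  0  |    6 ]
  [ 0   0  1  |    4 ]
r1 → r1 + 6·r2
  [ 1  0  0  |  5 ]
  [ 0  1  0  |  6 ]
  [ 0  0  1  |  4 ]
Reading off the last column: u = 5, v = 6, w = 4.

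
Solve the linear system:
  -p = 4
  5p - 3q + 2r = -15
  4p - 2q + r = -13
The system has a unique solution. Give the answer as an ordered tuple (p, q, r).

Form the augmented matrix and row-reduce:
  [ -1   0  0  |    4 ]
  [  5  -3  2  |  -15 ]
  [  4  -2  1  |  -13 ]
Multiply R1 by -1.
Subtract 5 times R1 from R2.
Subtract 4 times R1 from R3.
Multiply R2 by -1/3.
Add 2 times R2 to R3.
Multiply R3 by -3.
Add 2/3 times R3 to R2.
Reading off the last column: p = -4, q = -1, r = 1.

(-4, -1, 1)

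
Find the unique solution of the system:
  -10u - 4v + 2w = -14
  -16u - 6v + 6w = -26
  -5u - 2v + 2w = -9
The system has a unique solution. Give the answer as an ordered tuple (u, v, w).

Form the augmented matrix and row-reduce:
  [ -10  -4  2  |  -14 ]
  [ -16  -6  6  |  -26 ]
  [  -5  -2  2  |   -9 ]
R1 -> -1/10·R1
  [   1  2/5  -1/5  |  7/5 ]
  [ -16   -6     6  |  -26 ]
  [  -5   -2     2  |   -9 ]
R2 -> R2 + 16·R1
  [  1  2/5  -1/5  |    7/5 ]
  [  0  2/5  14/5  |  -18/5 ]
  [ -5   -2     2  |     -9 ]
R3 -> R3 + 5·R1
  [ 1  2/5  -1/5  |    7/5 ]
  [ 0  2/5  14/5  |  -18/5 ]
  [ 0    0     1  |     -2 ]
R2 -> 5/2·R2
  [ 1  2/5  -1/5  |  7/5 ]
  [ 0    1     7  |   -9 ]
  [ 0    0     1  |   -2 ]
R2 -> R2 − 7·R3
  [ 1  2/5  -1/5  |  7/5 ]
  [ 0    1     0  |    5 ]
  [ 0    0     1  |   -2 ]
R1 -> R1 + 1/5·R3
  [ 1  2/5  0  |   1 ]
  [ 0    1  0  |   5 ]
  [ 0    0  1  |  -2 ]
R1 -> R1 − 2/5·R2
  [ 1  0  0  |  -1 ]
  [ 0  1  0  |   5 ]
  [ 0  0  1  |  -2 ]
Reading off the last column: u = -1, v = 5, w = -2.

(-1, 5, -2)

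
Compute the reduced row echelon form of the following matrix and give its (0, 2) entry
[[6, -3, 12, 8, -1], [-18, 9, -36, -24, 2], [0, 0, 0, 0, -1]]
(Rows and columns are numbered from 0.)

2

Multiply ρ1 by 1/6.
  [   1  -1/2    2  4/3  -1/6 ]
  [ -18     9  -36  -24     2 ]
  [   0     0    0    0    -1 ]
Add 18 times ρ1 to ρ2.
  [ 1  -1/2  2  4/3  -1/6 ]
  [ 0     0  0    0    -1 ]
  [ 0     0  0    0    -1 ]
Multiply ρ2 by -1.
  [ 1  -1/2  2  4/3  -1/6 ]
  [ 0     0  0    0     1 ]
  [ 0     0  0    0    -1 ]
Add ρ2 to ρ3.
  [ 1  -1/2  2  4/3  -1/6 ]
  [ 0     0  0    0     1 ]
  [ 0     0  0    0     0 ]
Add 1/6 times ρ2 to ρ1.
  [ 1  -1/2  2  4/3  0 ]
  [ 0     0  0    0  1 ]
  [ 0     0  0    0  0 ]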